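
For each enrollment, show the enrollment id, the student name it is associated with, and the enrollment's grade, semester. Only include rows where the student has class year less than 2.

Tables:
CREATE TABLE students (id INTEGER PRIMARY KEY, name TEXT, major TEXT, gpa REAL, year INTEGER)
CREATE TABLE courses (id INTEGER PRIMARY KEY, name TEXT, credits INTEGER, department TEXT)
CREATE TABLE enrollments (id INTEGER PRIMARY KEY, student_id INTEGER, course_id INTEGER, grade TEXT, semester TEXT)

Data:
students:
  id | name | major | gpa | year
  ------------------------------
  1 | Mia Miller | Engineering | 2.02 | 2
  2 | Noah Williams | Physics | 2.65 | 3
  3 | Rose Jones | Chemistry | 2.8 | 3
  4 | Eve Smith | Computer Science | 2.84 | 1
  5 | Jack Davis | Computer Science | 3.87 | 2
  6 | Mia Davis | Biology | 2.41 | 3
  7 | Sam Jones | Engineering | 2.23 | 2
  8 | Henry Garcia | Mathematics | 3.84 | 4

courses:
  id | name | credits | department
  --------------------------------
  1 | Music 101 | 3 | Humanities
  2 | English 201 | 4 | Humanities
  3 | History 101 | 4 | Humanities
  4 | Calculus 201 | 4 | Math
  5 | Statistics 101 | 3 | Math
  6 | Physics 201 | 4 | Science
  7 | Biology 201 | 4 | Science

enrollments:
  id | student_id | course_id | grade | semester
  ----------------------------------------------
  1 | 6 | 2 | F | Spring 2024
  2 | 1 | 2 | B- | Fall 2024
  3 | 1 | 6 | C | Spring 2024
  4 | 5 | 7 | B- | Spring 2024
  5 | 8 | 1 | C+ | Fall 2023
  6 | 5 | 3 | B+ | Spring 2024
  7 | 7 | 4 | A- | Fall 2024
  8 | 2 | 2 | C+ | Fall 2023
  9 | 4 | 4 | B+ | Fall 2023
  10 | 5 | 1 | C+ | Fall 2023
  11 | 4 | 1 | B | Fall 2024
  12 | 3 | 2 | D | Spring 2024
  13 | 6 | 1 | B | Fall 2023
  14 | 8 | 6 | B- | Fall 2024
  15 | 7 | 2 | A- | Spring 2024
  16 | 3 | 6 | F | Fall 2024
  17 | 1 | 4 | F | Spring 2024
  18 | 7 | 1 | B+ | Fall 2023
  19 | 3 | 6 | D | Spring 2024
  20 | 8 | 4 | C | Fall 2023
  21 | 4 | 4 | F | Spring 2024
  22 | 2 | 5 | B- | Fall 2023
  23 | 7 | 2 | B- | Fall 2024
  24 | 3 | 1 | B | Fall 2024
SELECT c.id, p.name AS student, c.grade, c.semester FROM enrollments c JOIN students p ON c.student_id = p.id WHERE p.year < 2

Execution result:
id | student | grade | semester
9 | Eve Smith | B+ | Fall 2023
11 | Eve Smith | B | Fall 2024
21 | Eve Smith | F | Spring 2024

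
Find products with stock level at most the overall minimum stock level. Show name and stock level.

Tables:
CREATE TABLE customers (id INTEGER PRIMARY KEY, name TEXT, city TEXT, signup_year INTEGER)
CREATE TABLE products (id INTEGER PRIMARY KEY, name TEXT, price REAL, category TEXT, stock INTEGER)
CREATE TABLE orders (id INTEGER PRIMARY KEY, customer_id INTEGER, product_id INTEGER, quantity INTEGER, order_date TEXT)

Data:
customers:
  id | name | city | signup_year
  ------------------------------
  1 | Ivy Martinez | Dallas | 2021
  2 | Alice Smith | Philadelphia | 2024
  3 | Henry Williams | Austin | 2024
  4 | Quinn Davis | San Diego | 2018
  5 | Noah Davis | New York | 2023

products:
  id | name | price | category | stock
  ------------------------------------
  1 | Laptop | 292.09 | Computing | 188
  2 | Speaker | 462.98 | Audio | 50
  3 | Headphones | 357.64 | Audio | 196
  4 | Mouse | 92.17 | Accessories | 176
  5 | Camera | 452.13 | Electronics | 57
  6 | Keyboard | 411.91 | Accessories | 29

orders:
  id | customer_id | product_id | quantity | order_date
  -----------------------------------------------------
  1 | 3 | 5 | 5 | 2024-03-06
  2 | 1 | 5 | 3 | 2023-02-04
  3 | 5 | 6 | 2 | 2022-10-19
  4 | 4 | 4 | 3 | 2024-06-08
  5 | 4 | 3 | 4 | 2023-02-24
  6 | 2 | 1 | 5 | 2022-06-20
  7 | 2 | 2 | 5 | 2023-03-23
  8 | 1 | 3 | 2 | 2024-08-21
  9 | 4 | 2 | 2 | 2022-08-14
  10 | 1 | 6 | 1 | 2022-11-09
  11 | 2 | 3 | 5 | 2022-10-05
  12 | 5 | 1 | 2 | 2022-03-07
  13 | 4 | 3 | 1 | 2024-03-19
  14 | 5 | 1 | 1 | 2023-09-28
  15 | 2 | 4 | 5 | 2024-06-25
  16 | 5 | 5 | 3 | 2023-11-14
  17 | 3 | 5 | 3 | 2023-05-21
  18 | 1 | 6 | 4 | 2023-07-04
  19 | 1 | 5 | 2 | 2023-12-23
SELECT name, stock FROM products WHERE stock <= (SELECT MIN(stock) FROM products)

Execution result:
name | stock
Keyboard | 29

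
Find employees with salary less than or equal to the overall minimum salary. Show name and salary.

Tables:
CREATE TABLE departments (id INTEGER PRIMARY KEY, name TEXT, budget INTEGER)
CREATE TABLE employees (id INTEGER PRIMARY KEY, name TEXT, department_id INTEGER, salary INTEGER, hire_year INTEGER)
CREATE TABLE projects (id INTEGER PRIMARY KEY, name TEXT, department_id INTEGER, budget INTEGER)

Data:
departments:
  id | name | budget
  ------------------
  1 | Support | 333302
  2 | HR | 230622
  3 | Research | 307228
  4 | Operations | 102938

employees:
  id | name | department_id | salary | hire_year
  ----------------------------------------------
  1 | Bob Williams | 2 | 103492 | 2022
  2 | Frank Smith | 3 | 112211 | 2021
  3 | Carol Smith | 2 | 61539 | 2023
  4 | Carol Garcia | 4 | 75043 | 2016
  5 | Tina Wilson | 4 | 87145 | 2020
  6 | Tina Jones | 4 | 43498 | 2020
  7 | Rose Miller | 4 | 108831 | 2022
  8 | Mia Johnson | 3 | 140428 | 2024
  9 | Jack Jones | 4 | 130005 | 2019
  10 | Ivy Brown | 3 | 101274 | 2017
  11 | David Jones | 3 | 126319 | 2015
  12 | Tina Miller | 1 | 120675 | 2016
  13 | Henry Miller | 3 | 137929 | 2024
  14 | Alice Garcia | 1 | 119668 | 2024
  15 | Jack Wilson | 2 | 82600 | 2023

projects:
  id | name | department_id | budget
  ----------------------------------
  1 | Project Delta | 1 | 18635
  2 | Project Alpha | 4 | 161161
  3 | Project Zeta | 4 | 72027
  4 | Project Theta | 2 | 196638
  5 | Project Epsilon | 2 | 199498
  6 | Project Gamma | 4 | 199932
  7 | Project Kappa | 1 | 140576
SELECT name, salary FROM employees WHERE salary <= (SELECT MIN(salary) FROM employees)

Execution result:
name | salary
Tina Jones | 43498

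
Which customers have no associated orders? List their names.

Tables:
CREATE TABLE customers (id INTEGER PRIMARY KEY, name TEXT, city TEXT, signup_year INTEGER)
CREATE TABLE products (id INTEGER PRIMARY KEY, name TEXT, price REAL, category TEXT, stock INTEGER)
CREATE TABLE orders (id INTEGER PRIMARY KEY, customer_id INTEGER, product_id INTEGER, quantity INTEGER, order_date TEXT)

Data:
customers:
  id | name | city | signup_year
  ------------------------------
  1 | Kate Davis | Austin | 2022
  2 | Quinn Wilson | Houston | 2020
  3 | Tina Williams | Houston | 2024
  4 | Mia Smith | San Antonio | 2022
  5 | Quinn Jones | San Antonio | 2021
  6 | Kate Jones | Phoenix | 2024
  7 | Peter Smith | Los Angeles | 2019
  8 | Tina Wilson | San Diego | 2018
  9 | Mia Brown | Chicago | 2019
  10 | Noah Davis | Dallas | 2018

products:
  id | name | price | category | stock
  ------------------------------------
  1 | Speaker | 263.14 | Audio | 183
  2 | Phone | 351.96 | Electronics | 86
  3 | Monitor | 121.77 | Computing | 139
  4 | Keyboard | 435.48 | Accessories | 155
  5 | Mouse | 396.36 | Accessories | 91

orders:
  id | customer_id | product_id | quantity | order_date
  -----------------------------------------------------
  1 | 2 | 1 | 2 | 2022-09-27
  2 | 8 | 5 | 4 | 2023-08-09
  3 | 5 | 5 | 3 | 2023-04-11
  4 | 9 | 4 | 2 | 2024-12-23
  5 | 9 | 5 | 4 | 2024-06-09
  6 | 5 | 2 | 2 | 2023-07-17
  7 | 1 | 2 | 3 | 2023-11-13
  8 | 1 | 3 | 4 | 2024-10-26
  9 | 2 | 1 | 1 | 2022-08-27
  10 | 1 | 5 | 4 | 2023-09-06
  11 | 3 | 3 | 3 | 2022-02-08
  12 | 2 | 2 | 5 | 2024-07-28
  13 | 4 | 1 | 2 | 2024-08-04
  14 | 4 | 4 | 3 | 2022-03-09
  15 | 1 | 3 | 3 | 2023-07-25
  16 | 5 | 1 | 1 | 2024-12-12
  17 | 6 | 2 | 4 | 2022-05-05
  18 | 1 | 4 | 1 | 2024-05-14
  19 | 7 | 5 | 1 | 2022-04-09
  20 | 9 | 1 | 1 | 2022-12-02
SELECT p.name FROM customers p LEFT JOIN orders c ON c.customer_id = p.id WHERE c.id IS NULL

Execution result:
Noah Davis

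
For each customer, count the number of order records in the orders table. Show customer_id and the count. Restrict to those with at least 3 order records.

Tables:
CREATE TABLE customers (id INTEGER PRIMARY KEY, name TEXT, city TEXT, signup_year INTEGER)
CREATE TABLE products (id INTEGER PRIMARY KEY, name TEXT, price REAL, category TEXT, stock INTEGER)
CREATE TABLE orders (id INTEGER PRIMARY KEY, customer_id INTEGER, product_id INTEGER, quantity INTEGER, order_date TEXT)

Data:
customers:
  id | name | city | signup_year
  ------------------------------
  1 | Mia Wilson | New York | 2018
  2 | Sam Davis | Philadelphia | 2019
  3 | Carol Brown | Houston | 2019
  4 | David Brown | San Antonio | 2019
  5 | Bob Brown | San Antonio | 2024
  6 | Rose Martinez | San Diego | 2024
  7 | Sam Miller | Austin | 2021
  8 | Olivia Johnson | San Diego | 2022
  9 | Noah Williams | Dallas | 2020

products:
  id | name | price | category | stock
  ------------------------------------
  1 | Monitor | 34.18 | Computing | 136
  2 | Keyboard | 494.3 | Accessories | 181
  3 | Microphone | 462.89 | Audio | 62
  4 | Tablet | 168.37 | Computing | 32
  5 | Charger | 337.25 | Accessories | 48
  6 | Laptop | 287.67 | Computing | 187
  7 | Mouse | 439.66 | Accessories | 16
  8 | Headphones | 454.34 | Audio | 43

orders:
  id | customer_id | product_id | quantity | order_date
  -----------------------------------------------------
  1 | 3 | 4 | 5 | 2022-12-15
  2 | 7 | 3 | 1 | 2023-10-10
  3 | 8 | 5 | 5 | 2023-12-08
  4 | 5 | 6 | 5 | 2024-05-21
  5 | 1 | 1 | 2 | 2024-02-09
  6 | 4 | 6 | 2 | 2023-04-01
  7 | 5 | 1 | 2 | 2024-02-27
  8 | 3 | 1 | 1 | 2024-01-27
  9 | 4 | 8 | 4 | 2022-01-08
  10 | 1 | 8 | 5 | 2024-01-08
SELECT customer_id, COUNT(*) AS order_count FROM orders GROUP BY customer_id HAVING COUNT(*) >= 3

Execution result:
(no rows)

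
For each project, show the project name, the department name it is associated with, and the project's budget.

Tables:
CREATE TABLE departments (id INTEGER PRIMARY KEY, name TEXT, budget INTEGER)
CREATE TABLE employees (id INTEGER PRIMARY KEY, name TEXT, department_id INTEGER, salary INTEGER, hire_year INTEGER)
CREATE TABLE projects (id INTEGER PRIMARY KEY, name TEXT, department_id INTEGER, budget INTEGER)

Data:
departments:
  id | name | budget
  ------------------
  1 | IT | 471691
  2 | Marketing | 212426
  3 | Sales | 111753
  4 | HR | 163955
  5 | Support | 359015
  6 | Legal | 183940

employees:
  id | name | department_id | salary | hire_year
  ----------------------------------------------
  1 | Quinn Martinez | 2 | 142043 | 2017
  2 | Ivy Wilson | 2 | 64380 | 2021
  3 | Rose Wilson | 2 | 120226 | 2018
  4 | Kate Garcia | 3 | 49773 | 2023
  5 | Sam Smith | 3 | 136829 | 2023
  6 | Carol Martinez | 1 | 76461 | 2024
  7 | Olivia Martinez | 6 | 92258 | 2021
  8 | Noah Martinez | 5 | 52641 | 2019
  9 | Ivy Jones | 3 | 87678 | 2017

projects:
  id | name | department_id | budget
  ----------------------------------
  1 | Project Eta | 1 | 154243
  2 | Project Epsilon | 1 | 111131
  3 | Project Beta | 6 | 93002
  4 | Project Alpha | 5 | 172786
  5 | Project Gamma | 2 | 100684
SELECT c.name, p.name AS department, c.budget FROM projects c JOIN departments p ON c.department_id = p.id

Execution result:
name | department | budget
Project Eta | IT | 154243
Project Epsilon | IT | 111131
Project Beta | Legal | 93002
Project Alpha | Support | 172786
Project Gamma | Marketing | 100684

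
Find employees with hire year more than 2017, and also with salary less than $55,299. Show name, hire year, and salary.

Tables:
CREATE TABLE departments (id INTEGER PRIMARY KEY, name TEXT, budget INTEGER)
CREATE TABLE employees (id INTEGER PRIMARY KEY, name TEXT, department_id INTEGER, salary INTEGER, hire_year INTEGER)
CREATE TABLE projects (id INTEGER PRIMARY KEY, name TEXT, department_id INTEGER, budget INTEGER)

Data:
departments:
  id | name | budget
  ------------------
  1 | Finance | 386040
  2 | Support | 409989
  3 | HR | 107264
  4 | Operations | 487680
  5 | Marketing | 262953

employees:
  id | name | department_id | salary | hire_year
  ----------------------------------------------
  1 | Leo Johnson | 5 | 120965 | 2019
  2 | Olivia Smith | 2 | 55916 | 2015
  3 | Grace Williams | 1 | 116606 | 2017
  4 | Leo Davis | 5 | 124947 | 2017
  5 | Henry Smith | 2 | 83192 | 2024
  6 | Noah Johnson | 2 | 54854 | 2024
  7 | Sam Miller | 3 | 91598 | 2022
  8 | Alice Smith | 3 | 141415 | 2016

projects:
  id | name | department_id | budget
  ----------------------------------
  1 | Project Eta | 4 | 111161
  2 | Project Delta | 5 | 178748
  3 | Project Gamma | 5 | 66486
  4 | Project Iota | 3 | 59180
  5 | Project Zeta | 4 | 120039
SELECT name, hire_year, salary FROM employees WHERE hire_year > 2017 AND salary < 55299

Execution result:
name | hire_year | salary
Noah Johnson | 2024 | 54854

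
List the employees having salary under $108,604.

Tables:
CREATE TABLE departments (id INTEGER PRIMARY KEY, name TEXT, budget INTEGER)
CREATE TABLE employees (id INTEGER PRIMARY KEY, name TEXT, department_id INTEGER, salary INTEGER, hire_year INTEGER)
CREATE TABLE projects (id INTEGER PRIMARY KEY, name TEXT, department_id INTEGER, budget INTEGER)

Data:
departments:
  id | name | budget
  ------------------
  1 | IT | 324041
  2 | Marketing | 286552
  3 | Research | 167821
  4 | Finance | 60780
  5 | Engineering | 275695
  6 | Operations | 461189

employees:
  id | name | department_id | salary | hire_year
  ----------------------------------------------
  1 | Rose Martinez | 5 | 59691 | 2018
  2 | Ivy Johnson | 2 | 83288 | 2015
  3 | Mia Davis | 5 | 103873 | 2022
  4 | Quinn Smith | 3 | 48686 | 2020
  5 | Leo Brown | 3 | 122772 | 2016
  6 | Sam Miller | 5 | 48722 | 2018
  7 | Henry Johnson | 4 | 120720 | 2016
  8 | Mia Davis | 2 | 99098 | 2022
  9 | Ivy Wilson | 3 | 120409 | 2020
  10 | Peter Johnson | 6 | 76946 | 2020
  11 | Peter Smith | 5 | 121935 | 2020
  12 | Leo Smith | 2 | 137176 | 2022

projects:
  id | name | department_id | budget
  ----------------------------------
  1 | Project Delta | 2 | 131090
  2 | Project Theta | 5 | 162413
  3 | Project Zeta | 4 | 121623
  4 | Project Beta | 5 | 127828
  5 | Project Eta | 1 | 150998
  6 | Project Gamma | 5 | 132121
SELECT name, salary FROM employees WHERE salary < 108604

Execution result:
name | salary
Rose Martinez | 59691
Ivy Johnson | 83288
Mia Davis | 103873
Quinn Smith | 48686
Sam Miller | 48722
Mia Davis | 99098
Peter Johnson | 76946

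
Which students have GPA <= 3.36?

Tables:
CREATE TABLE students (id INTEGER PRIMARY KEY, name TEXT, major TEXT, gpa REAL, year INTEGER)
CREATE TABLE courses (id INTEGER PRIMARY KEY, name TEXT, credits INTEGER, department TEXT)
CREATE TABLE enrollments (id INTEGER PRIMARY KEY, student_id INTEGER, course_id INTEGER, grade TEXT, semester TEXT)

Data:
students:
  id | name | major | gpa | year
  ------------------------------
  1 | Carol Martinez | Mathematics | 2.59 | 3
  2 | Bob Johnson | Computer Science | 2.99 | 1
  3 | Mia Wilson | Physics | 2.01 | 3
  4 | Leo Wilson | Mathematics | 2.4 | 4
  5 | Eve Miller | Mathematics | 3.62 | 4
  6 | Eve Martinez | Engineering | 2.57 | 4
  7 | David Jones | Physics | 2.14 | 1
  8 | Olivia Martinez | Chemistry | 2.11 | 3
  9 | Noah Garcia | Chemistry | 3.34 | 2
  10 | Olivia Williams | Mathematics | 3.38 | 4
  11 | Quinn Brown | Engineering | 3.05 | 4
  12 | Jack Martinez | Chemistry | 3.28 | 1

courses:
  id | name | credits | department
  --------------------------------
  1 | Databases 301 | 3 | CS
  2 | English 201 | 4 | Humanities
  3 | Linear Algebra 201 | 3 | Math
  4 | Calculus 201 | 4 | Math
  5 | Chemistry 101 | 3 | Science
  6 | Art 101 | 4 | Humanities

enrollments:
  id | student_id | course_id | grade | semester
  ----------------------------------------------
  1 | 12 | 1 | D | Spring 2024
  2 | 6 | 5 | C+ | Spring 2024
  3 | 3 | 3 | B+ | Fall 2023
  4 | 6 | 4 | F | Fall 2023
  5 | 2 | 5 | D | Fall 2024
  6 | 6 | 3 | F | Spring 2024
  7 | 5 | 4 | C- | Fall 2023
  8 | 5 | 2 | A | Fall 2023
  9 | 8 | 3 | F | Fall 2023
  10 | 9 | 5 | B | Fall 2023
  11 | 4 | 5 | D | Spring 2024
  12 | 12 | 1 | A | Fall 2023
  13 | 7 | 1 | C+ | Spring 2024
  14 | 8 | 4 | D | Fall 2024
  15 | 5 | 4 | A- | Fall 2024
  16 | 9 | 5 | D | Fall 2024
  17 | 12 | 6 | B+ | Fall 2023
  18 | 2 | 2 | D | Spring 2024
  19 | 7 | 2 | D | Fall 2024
SELECT name, gpa FROM students WHERE gpa <= 3.36

Execution result:
name | gpa
Carol Martinez | 2.59
Bob Johnson | 2.99
Mia Wilson | 2.01
Leo Wilson | 2.40
Eve Martinez | 2.57
David Jones | 2.14
Olivia Martinez | 2.11
Noah Garcia | 3.34
Quinn Brown | 3.05
Jack Martinez | 3.28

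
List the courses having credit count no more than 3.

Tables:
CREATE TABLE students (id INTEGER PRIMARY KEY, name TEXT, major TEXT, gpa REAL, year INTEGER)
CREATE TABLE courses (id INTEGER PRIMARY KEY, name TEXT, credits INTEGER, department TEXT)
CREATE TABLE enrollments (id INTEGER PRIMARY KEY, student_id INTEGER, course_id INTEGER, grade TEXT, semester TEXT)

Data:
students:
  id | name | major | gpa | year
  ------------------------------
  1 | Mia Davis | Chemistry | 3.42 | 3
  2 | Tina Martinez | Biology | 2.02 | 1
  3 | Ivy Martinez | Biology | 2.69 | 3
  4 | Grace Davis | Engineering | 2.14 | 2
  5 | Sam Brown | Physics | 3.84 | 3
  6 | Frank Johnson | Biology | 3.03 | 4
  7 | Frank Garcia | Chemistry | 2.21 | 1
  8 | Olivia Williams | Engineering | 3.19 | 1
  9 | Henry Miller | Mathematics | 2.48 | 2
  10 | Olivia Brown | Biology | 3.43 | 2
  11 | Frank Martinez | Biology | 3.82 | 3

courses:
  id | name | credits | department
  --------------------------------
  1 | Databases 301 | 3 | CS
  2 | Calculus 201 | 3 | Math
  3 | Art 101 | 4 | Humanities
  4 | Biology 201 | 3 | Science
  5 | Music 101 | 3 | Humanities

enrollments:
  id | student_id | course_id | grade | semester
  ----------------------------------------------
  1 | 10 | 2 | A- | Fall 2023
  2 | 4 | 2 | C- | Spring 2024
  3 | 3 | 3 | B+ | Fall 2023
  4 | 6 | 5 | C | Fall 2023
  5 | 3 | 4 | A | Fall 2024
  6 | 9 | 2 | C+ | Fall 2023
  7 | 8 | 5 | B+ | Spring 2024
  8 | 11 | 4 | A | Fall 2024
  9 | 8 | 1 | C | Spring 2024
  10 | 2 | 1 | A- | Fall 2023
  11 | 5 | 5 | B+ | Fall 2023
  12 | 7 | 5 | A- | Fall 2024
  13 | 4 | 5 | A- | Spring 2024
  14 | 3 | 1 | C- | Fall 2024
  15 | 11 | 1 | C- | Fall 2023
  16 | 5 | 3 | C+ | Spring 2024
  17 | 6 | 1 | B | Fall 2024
SELECT name, credits FROM courses WHERE credits <= 3

Execution result:
name | credits
Databases 301 | 3
Calculus 201 | 3
Biology 201 | 3
Music 101 | 3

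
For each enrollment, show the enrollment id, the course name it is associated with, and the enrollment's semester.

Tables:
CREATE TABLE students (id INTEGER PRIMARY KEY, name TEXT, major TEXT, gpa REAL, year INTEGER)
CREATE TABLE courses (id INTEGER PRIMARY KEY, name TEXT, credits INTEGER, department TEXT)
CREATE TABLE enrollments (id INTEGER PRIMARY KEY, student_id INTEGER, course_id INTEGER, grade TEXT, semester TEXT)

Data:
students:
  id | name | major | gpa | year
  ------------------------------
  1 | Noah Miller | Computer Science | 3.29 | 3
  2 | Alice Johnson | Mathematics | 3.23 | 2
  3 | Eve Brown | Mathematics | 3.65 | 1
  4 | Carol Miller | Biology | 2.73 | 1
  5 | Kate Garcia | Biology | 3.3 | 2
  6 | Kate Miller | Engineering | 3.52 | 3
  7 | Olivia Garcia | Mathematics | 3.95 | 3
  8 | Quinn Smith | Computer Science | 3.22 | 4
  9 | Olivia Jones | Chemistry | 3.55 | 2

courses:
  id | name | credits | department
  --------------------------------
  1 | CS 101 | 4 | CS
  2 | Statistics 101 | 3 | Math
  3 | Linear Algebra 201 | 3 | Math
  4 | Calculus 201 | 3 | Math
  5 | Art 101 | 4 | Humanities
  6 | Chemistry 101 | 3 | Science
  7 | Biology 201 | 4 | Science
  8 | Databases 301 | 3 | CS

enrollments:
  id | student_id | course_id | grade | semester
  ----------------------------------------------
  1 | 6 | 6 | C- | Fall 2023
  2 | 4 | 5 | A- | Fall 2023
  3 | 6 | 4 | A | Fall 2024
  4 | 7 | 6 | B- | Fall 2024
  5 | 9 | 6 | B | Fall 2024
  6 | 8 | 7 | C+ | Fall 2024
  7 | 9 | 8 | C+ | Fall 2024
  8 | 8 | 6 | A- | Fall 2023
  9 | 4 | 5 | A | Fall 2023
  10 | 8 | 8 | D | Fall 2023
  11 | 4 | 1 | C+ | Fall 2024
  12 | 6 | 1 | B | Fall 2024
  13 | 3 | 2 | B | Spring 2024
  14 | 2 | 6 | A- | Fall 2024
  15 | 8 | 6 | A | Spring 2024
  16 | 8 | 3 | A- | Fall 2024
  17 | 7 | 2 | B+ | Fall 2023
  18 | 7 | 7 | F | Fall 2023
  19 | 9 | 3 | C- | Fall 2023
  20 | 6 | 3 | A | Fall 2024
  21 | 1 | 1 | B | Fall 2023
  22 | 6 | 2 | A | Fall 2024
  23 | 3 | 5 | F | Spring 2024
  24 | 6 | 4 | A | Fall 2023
SELECT c.id, p.name AS course, c.semester FROM enrollments c JOIN courses p ON c.course_id = p.id

Execution result:
id | course | semester
1 | Chemistry 101 | Fall 2023
2 | Art 101 | Fall 2023
3 | Calculus 201 | Fall 2024
4 | Chemistry 101 | Fall 2024
5 | Chemistry 101 | Fall 2024
6 | Biology 201 | Fall 2024
7 | Databases 301 | Fall 2024
8 | Chemistry 101 | Fall 2023
9 | Art 101 | Fall 2023
10 | Databases 301 | Fall 2023
11 | CS 101 | Fall 2024
12 | CS 101 | Fall 2024
13 | Statistics 101 | Spring 2024
14 | Chemistry 101 | Fall 2024
15 | Chemistry 101 | Spring 2024
16 | Linear Algebra 201 | Fall 2024
17 | Statistics 101 | Fall 2023
18 | Biology 201 | Fall 2023
19 | Linear Algebra 201 | Fall 2023
20 | Linear Algebra 201 | Fall 2024
21 | CS 101 | Fall 2023
22 | Statistics 101 | Fall 2024
23 | Art 101 | Spring 2024
24 | Calculus 201 | Fall 2023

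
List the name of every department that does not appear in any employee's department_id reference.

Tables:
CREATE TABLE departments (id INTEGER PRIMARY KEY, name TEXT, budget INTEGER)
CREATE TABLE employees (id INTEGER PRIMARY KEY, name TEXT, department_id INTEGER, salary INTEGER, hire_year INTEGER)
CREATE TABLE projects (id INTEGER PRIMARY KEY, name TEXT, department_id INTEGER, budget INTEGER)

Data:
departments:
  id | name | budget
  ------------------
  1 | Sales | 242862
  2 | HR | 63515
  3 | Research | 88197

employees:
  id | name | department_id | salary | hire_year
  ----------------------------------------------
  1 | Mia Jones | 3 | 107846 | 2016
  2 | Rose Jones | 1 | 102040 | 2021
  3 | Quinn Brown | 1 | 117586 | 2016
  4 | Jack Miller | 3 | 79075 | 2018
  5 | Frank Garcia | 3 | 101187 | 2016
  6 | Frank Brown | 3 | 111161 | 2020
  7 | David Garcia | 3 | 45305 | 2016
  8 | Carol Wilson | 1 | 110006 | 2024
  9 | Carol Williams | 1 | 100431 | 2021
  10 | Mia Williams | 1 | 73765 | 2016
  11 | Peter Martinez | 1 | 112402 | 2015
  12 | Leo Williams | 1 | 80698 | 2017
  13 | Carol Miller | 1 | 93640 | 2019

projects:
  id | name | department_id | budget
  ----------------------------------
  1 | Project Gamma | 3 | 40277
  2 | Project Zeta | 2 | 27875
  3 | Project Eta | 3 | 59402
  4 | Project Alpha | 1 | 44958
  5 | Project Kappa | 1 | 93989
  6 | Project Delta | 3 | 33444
SELECT p.name FROM departments p LEFT JOIN employees c ON c.department_id = p.id WHERE c.id IS NULL

Execution result:
HR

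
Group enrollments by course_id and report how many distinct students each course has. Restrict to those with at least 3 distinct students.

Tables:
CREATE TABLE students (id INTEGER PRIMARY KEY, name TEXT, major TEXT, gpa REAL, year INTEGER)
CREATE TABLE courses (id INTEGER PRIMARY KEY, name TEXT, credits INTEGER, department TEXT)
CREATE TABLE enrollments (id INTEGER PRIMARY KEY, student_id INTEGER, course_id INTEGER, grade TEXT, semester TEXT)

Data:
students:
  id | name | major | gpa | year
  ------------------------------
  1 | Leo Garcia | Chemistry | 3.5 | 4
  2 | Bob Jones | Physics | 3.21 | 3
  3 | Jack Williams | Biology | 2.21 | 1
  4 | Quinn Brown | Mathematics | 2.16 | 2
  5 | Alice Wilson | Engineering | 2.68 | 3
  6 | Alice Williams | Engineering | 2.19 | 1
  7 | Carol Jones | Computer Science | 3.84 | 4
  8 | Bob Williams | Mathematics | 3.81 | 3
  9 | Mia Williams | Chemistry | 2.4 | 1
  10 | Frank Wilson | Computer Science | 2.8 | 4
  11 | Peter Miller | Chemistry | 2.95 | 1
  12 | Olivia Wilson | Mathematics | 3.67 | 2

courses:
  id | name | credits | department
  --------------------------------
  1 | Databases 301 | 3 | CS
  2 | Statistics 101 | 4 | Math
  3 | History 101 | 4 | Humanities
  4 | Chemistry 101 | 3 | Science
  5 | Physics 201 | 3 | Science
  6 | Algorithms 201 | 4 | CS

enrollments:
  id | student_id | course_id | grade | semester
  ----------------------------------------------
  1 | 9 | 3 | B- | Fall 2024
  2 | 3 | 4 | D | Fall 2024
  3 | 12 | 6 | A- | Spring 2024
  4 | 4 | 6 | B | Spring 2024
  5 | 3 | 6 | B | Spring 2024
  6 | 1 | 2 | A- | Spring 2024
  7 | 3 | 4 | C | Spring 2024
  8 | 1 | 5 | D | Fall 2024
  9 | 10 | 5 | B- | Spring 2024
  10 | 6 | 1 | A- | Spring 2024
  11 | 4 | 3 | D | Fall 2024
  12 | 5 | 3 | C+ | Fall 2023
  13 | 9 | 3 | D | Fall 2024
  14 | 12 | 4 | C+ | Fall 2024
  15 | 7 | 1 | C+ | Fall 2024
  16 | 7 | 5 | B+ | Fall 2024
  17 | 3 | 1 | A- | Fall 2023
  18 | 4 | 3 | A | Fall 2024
SELECT course_id, COUNT(DISTINCT student_id) AS distinct_student_count FROM enrollments GROUP BY course_id HAVING COUNT(DISTINCT student_id) >= 3

Execution result:
course_id | distinct_student_count
1 | 3
3 | 3
5 | 3
6 | 3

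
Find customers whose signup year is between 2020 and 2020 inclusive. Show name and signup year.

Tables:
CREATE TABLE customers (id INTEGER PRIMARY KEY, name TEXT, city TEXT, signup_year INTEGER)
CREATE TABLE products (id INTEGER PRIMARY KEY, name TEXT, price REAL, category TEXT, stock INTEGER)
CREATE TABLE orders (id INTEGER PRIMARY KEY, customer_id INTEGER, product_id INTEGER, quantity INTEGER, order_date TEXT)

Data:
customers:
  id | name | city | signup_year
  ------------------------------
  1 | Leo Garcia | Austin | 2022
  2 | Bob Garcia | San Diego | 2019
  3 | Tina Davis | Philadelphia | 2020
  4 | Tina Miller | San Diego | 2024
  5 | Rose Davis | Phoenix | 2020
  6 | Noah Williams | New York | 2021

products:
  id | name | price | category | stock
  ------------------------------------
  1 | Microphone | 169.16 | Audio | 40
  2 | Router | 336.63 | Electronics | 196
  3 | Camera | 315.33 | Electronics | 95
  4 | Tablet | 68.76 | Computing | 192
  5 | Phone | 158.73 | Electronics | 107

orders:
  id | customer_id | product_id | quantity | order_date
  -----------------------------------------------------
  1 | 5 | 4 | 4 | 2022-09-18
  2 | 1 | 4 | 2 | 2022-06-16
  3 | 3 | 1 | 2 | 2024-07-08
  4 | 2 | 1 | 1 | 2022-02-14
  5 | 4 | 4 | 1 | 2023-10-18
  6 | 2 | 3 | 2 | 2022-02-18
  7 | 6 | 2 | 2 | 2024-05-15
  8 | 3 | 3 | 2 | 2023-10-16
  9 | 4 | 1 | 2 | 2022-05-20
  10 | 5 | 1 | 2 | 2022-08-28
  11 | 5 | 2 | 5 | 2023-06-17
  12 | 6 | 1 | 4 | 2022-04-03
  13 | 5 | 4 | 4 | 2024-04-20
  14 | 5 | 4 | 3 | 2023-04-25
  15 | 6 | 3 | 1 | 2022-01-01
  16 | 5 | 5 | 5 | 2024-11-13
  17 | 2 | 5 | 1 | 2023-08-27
SELECT name, signup_year FROM customers WHERE signup_year BETWEEN 2020 AND 2020

Execution result:
name | signup_year
Tina Davis | 2020
Rose Davis | 2020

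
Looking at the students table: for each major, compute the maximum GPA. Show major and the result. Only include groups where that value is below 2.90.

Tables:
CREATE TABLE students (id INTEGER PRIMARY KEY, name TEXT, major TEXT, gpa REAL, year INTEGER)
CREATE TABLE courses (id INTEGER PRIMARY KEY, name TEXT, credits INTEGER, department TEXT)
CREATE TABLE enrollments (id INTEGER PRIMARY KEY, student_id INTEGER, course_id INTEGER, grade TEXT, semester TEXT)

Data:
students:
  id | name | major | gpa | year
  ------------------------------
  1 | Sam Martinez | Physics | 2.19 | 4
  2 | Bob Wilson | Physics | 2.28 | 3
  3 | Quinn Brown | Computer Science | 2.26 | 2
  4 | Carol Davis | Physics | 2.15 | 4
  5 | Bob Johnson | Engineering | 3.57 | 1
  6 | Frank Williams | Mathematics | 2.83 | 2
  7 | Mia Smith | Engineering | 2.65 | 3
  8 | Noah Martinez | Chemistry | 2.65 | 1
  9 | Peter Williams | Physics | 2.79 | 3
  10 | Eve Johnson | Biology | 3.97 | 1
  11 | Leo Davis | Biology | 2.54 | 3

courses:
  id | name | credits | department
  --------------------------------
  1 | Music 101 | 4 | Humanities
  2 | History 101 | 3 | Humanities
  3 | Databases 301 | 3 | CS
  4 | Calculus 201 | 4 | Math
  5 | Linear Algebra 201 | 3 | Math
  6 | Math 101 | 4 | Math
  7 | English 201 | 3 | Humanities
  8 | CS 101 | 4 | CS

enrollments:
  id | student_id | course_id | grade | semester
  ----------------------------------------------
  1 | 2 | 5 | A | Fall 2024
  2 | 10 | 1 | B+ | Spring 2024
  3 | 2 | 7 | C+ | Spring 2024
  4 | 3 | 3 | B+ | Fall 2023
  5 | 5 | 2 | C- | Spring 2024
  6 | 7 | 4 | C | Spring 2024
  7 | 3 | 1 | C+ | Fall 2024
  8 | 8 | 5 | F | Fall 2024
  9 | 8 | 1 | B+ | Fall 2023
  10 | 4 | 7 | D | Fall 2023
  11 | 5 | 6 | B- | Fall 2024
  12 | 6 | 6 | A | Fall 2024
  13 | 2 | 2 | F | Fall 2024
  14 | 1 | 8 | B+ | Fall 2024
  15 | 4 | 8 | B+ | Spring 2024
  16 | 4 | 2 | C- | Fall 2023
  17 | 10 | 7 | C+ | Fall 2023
SELECT major, MAX(gpa) AS max_gpa FROM students GROUP BY major HAVING MAX(gpa) < 2.9

Execution result:
major | max_gpa
Chemistry | 2.65
Computer Science | 2.26
Mathematics | 2.83
Physics | 2.79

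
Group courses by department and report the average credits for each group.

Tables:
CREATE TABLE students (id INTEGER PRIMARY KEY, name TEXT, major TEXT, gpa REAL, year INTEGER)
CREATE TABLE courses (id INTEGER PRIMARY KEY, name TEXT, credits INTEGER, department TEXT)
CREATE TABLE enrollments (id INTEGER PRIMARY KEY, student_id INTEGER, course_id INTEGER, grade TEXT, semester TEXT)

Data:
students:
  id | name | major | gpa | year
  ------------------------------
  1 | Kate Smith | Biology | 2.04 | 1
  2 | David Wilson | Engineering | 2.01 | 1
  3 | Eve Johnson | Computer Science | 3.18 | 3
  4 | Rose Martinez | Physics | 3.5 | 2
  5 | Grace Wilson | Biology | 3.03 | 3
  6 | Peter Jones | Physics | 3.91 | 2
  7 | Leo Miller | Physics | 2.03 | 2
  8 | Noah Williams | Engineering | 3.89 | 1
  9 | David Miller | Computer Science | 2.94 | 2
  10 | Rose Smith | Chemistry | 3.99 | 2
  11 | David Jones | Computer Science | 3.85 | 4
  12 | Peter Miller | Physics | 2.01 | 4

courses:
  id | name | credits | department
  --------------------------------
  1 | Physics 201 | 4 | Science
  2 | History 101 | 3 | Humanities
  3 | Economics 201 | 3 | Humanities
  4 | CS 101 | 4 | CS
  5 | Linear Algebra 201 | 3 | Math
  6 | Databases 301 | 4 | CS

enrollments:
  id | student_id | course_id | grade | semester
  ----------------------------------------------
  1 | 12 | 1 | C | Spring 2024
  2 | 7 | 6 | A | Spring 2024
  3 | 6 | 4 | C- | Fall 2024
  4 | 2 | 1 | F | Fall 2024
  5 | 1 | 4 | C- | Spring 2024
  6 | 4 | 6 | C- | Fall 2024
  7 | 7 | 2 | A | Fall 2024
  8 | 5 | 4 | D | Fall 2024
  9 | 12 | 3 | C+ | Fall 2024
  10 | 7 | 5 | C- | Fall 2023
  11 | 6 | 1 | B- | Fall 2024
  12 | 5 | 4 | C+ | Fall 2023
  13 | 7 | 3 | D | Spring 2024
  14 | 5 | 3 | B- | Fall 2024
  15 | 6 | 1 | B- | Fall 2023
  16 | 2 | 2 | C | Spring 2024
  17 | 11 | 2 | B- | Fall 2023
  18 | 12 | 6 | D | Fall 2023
SELECT department, AVG(credits) AS avg_credits FROM courses GROUP BY department

Execution result:
department | avg_credits
CS | 4.00
Humanities | 3.00
Math | 3.00
Science | 4.00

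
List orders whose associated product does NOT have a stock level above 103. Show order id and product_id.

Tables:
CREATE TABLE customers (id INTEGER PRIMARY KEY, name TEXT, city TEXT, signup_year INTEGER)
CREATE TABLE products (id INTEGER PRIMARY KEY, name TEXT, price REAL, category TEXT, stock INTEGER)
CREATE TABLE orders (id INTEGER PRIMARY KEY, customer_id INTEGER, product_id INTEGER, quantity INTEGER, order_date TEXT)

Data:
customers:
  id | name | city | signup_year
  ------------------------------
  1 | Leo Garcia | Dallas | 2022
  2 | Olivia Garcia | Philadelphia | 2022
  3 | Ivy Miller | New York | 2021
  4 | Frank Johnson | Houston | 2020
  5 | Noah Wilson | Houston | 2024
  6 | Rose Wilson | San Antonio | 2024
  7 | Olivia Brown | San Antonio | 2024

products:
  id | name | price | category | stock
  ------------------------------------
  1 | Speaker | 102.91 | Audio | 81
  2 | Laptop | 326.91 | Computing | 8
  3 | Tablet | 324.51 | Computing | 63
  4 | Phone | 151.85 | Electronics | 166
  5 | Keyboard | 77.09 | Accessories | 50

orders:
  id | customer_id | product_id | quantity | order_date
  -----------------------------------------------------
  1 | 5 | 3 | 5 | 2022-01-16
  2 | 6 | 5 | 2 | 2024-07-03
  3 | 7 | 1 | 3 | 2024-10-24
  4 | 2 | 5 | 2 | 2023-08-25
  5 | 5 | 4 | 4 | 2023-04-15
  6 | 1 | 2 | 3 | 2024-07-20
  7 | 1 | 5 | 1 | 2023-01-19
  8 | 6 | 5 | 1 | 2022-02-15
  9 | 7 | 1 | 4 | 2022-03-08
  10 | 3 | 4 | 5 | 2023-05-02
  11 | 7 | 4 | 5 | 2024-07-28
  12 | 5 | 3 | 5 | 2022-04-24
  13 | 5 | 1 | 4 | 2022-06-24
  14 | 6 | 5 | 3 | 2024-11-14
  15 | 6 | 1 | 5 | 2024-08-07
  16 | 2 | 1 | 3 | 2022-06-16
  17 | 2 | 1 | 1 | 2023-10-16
SELECT id, product_id FROM orders WHERE product_id NOT IN (SELECT id FROM products WHERE stock > 103)

Execution result:
id | product_id
1 | 3
2 | 5
3 | 1
4 | 5
6 | 2
7 | 5
8 | 5
9 | 1
12 | 3
13 | 1
14 | 5
15 | 1
16 | 1
17 | 1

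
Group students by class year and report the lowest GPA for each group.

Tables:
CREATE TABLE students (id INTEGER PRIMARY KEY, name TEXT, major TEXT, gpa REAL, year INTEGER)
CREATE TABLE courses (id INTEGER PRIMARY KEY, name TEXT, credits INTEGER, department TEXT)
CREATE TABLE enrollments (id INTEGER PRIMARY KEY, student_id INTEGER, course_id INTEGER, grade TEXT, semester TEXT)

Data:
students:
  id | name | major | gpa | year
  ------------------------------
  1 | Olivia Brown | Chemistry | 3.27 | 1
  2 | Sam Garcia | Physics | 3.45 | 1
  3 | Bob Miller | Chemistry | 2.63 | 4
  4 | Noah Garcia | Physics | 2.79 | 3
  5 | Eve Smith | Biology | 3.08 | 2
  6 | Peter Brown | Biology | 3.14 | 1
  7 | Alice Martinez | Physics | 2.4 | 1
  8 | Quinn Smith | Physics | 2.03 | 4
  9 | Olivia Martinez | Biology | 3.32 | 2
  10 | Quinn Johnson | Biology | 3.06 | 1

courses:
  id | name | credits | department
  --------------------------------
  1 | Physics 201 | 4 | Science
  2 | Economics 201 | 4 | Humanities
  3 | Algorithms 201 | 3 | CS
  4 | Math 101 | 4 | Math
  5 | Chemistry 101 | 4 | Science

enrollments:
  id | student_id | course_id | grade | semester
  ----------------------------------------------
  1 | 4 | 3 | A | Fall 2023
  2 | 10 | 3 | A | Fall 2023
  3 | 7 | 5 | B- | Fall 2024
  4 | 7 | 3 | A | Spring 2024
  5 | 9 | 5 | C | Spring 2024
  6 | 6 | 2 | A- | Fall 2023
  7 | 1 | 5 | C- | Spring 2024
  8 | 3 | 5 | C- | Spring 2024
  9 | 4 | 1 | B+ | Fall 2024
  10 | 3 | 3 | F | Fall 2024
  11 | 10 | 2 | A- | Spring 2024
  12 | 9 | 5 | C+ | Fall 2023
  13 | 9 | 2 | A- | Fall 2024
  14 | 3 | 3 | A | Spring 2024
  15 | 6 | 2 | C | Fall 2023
SELECT year, MIN(gpa) AS min_gpa FROM students GROUP BY year

Execution result:
year | min_gpa
1 | 2.40
2 | 3.08
3 | 2.79
4 | 2.03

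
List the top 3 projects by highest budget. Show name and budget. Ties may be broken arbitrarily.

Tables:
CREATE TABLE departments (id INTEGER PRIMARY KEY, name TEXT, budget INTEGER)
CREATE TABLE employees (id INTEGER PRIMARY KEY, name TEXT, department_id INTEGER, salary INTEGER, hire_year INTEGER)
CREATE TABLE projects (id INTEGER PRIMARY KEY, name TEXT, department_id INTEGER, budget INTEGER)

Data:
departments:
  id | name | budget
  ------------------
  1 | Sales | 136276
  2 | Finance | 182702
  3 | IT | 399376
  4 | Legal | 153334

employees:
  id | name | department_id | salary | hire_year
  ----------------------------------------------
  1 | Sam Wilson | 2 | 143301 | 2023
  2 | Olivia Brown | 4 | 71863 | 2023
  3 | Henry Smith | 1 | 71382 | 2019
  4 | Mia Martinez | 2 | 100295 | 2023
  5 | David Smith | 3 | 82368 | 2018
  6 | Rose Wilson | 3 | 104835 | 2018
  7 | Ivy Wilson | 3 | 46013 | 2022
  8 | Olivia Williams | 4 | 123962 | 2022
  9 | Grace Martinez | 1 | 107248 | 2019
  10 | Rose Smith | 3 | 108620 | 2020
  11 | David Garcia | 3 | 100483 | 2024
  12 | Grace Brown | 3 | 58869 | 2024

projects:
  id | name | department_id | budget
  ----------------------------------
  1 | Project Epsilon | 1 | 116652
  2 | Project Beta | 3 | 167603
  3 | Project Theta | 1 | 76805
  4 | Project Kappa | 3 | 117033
SELECT name, budget FROM projects ORDER BY budget DESC LIMIT 3

Execution result:
name | budget
Project Beta | 167603
Project Kappa | 117033
Project Epsilon | 116652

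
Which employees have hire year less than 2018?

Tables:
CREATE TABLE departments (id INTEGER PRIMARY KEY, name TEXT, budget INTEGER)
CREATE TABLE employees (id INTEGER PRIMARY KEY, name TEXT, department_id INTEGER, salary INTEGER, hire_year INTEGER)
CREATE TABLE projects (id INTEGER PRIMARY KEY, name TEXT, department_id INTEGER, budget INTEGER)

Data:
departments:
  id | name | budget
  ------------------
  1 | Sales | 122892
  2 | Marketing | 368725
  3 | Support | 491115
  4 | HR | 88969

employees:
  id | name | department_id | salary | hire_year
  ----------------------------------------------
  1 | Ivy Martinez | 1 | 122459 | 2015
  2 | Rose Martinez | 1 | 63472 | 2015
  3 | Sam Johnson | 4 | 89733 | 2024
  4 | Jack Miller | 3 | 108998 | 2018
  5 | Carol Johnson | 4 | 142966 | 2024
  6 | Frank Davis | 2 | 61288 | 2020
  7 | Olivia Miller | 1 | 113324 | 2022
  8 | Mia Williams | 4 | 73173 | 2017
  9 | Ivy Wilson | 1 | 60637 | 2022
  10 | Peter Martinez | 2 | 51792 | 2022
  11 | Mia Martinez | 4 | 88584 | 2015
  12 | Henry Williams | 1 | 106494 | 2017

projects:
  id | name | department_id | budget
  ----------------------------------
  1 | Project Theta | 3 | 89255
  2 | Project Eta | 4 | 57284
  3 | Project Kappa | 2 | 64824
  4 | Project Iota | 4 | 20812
SELECT name, hire_year FROM employees WHERE hire_year < 2018

Execution result:
name | hire_year
Ivy Martinez | 2015
Rose Martinez | 2015
Mia Williams | 2017
Mia Martinez | 2015
Henry Williams | 2017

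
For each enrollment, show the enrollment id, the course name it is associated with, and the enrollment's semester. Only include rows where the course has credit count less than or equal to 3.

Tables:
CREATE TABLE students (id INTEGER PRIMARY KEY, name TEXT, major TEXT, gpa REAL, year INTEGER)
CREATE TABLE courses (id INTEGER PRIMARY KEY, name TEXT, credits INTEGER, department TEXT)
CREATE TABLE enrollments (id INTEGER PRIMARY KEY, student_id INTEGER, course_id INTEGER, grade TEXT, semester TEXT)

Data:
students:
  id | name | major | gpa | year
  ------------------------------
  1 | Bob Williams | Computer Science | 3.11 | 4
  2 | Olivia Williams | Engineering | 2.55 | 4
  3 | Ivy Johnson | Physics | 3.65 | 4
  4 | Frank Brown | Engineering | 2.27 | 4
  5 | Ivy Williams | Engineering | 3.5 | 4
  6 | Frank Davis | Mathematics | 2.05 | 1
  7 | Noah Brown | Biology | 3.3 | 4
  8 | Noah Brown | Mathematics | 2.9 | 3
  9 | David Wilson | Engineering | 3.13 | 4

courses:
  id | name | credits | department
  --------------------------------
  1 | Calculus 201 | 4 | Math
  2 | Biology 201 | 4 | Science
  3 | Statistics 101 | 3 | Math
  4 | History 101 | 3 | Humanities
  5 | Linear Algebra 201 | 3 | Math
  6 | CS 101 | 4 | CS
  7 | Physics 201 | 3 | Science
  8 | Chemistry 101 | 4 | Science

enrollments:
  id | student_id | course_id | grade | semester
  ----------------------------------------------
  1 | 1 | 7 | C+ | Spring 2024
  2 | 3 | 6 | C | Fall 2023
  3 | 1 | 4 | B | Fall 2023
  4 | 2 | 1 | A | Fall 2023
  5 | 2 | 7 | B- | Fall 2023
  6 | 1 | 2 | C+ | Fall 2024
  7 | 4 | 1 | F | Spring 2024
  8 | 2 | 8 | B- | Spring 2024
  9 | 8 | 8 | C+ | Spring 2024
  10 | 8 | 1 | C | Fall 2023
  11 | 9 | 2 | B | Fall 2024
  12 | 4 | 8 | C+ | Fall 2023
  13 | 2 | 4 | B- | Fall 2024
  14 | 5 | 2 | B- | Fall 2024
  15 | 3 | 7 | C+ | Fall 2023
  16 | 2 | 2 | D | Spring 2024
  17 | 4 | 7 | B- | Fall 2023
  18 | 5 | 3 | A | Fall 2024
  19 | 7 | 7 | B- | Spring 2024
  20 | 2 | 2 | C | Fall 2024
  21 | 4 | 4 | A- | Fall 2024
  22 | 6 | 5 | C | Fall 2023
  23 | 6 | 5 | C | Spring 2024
SELECT c.id, p.name AS course, c.semester FROM enrollments c JOIN courses p ON c.course_id = p.id WHERE p.credits <= 3

Execution result:
id | course | semester
1 | Physics 201 | Spring 2024
3 | History 101 | Fall 2023
5 | Physics 201 | Fall 2023
13 | History 101 | Fall 2024
15 | Physics 201 | Fall 2023
17 | Physics 201 | Fall 2023
18 | Statistics 101 | Fall 2024
19 | Physics 201 | Spring 2024
21 | History 101 | Fall 2024
22 | Linear Algebra 201 | Fall 2023
23 | Linear Algebra 201 | Spring 2024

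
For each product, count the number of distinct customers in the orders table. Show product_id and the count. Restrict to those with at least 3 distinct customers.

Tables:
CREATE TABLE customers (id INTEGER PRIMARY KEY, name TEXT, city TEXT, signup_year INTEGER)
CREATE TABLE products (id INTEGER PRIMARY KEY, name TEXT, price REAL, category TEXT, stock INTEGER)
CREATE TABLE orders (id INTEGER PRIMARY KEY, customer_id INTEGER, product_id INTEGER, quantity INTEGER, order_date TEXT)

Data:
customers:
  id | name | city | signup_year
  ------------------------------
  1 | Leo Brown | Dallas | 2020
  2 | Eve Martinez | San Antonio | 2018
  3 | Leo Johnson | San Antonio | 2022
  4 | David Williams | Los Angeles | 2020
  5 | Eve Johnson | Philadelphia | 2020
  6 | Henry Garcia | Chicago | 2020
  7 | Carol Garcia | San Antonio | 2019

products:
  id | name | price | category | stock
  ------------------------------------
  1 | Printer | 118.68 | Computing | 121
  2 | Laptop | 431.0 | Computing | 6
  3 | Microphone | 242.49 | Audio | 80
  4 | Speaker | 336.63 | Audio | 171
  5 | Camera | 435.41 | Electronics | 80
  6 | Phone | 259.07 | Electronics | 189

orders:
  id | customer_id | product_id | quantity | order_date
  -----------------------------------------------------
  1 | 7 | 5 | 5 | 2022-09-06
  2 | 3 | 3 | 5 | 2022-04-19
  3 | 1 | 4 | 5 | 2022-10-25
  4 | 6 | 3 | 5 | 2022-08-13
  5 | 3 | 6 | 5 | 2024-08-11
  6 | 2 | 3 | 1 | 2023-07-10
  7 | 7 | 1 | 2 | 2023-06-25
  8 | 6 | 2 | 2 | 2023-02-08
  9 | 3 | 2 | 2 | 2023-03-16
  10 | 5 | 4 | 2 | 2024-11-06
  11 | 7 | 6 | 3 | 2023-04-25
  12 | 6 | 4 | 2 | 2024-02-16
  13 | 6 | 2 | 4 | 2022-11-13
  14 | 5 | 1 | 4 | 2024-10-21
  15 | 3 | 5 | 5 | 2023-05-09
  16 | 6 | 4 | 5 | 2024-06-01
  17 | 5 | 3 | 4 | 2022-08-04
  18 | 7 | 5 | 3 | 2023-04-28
SELECT product_id, COUNT(DISTINCT customer_id) AS distinct_customer_count FROM orders GROUP BY product_id HAVING COUNT(DISTINCT customer_id) >= 3

Execution result:
product_id | distinct_customer_count
3 | 4
4 | 3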